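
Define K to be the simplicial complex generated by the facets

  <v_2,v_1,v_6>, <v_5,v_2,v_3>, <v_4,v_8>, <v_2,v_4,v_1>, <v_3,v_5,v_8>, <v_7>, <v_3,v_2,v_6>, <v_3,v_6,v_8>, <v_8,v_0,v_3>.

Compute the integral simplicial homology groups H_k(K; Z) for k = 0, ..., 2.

H_0 = Z^2,  H_1 = Z,  H_2 = 0.

Fix the vertex order v_0 < v_1 < v_2 < v_3 < v_4 < v_5 < v_6 < v_7 < v_8 and write every simplex with vertices in increasing order. Then dim K = 2 and the simplices of K are:

  0-simplices (9): [v_0], [v_1], [v_2], [v_3], [v_4], [v_5], [v_6], [v_7], [v_8]
  1-simplices (15): (15 of them)
  2-simplices (7): [v_0,v_3,v_8], [v_1,v_2,v_4], [v_1,v_2,v_6], [v_2,v_3,v_5], [v_2,v_3,v_6], [v_3,v_5,v_8], [v_3,v_6,v_8]

giving chain groups C_0 ≅ Z^9, C_1 ≅ Z^15, C_2 ≅ Z^7.

∂_1: C_1 → C_0 sends each edge [p,q] (with p < q) to q − p. For instance
  ∂[v_1,v_2] = [v_2] − [v_1].
The 9×15 boundary matrix has rank 7 and Smith normal form diag(1,1,1,1,1,1,1).

∂_2: C_2 → C_1 sends each 2-simplex [p,q,r] to [q,r] − [p,r] + [p,q]. For instance
  ∂[v_3,v_5,v_8] = [v_5,v_8] − [v_3,v_8] + [v_3,v_5],
  ∂[v_1,v_2,v_4] = [v_2,v_4] − [v_1,v_4] + [v_1,v_2].
The resulting 15×7 matrix has rank 7, and its Smith normal form has invariant factors (1,1,1,1,1,1,1).

Now H_k = ker ∂_k / im ∂_{k+1}, so:

  H_0: rank C_0 − rank ∂_1 = 9 − 7 = 2, and the invariant factors of ∂_1 are all 1, so H_0 = Z^2.
  H_1: rank ker ∂_1 − rank ∂_2 = (15 − 7) − 7 = 1, and the invariant factors of ∂_2 are all 1, so H_1 = Z.
  H_2: rank ker ∂_2 − rank ∂_3 = (7 − 7) − 0 = 0, and there is no ∂_3, so H_2 = 0.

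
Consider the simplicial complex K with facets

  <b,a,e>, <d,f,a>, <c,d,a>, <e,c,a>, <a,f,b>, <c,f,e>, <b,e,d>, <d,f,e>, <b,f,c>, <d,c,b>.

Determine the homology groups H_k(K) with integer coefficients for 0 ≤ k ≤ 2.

Order the vertices as a < b < c < d < e < f. Listing each simplex with vertices in this order, K has dimension 2 with simplices:

  0-simplices (6): a, b, c, d, e, f
  1-simplices (15): ab, ac, ad, ae, af, bc, bd, be, bf, cd, ce, cf, de, df, ef
  2-simplices (10): abe, abf, acd, ace, adf, bcd, bcf, bde, cef, def

Hence C_0 ≅ Z^6, C_1 ≅ Z^15, C_2 ≅ Z^10.

The boundary map ∂_1: C_1 → C_0 is given by ∂[p,q] = [q] − [p]. For instance
  ∂af = f − a.
The resulting 6×15 matrix has rank 5, and its Smith normal form has invariant factors (1,1,1,1,1).

Boundary ∂_2: C_2 → C_1 sends each 2-simplex [p,q,r] to [q,r] − [p,r] + [p,q]. For instance
  ∂def = ef − df + de,
  ∂ace = ce − ae + ac.
The 15×10 boundary matrix has rank 10 and Smith normal form diag(1,1,1,1,1,1,1,1,1,2).

Computing H_k = (kernel of ∂_k) / (image of ∂_{k+1}):

  H_0: rank C_0 − rank ∂_1 = 6 − 5 = 1, and the invariant factors of ∂_1 are all 1, so H_0 ≅ Z.
  H_1: rank ker ∂_1 − rank ∂_2 = (15 − 5) − 10 = 0, and ∂_2 has invariant factor 2 > 1, so H_1 ≅ Z_2.
  H_2: rank ker ∂_2 − rank ∂_3 = (10 − 10) − 0 = 0, and there is no ∂_3, so H_2 ≅ 0.

As a check, the Euler characteristic is 6 − 15 + 10 = 1, which agrees with 1 − 0 + 0 = 1.

H_0 = Z,  H_1 = Z_2,  H_2 = 0.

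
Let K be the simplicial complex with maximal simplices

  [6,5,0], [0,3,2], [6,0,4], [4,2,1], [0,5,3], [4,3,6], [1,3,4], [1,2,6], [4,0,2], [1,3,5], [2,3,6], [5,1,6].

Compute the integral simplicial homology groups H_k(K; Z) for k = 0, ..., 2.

We work with the vertex ordering 0 < 1 < 2 < 3 < 4 < 5 < 6. The simplices of K, each written with vertices in increasing order, are:

  0-simplices (7): [0], [1], [2], [3], [4], [5], [6]
  1-simplices (18): [0,2], [0,3], [0,4], [0,5], [0,6], [1,2], [1,3], [1,4], [1,5], [1,6], [2,3], [2,4], [2,6], [3,4], [3,5], [3,6], [4,6], [5,6]
  2-simplices (12): [0,2,3], [0,2,4], [0,3,5], [0,4,6], [0,5,6], [1,2,4], [1,2,6], [1,3,4], [1,3,5], [1,5,6], [2,3,6], [3,4,6]

giving chain groups C_0 ≅ Z^7, C_1 ≅ Z^18, C_2 ≅ Z^12.

The boundary map ∂_1: C_1 → C_0 maps an edge to its endpoints' difference, ∂[p,q] = q − p.
This gives a 7×18 integer matrix of rank 6; reducing to Smith normal form yields diagonal entries (1,1,1,1,1,1).

Boundary ∂_2: C_2 → C_1 sends each 2-simplex [p,q,r] to [q,r] − [p,r] + [p,q]. For instance
  ∂[0,2,4] = [2,4] − [0,4] + [0,2],
  ∂[1,3,5] = [3,5] − [1,5] + [1,3].
As a 18×12 matrix over Z this has rank 12, with invariant factors (1,1,1,1,1,1,1,1,1,1,1,2).

Computing H_k = (kernel of ∂_k) / (image of ∂_{k+1}):

  H_0: rank C_0 − rank ∂_1 = 7 − 6 = 1, and the invariant factors of ∂_1 are all 1, so H_0 ≅ Z.
  H_1: rank ker ∂_1 − rank ∂_2 = (18 − 6) − 12 = 0, and ∂_2 has invariant factor 2 > 1, so H_1 ≅ Z/2Z.
  H_2: rank ker ∂_2 − rank ∂_3 = (12 − 12) − 0 = 0, and there is no ∂_3, so H_2 ≅ 0.

H_0 = Z,  H_1 = Z/2Z,  H_2 = 0.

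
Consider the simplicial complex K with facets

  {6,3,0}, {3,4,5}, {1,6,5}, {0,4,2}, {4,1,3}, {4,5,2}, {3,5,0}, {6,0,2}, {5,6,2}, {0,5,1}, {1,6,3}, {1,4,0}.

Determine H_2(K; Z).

Fix the vertex order 0 < 1 < 2 < 3 < 4 < 5 < 6 and write every simplex with vertices in increasing order. Then dim K = 2 and the simplices of K are:

  0-simplices (7): [0], [1], [2], [3], [4], [5], [6]
  1-simplices (18): [0,1], [0,2], [0,3], [0,4], [0,5], [0,6], [1,3], [1,4], [1,5], [1,6], [2,4], [2,5], [2,6], [3,4], [3,5], [3,6], [4,5], [5,6]
  2-simplices (12): [0,1,4], [0,1,5], [0,2,4], [0,2,6], [0,3,5], [0,3,6], [1,3,4], [1,3,6], [1,5,6], [2,4,5], [2,5,6], [3,4,5]

Hence C_0 ≅ Z^7, C_1 ≅ Z^18, C_2 ≅ Z^12.

The boundary map ∂_1: C_1 → C_0 maps an edge to its endpoints' difference, ∂[p,q] = q − p. For instance
  ∂[0,5] = [5] − [0].
As a 7×18 matrix over Z this has rank 6, with invariant factors (1,1,1,1,1,1).

∂_2: C_2 → C_1 sends each 2-simplex [p,q,r] to [q,r] − [p,r] + [p,q]. For instance
  ∂[1,3,4] = [3,4] − [1,4] + [1,3],
  ∂[0,3,5] = [3,5] − [0,5] + [0,3].
As a 18×12 matrix over Z this has rank 12, with invariant factors (1,1,1,1,1,1,1,1,1,1,1,2).

Now H_k = ker ∂_k / im ∂_{k+1}, so:

  H_2: rank ker ∂_2 − rank ∂_3 = (12 − 12) − 0 = 0, and there is no ∂_3, so H_2 ≅ 0.

H_2 = 0.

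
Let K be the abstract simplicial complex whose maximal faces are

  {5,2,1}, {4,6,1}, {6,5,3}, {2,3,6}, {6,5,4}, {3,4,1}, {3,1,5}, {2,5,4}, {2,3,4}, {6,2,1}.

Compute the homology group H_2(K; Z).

We work with the vertex ordering 1 < 2 < 3 < 4 < 5 < 6. The simplices of K, each written with vertices in increasing order, are:

  0-simplices (6): [1], [2], [3], [4], [5], [6]
  1-simplices (15): [1,2], [1,3], [1,4], [1,5], [1,6], [2,3], [2,4], [2,5], [2,6], [3,4], [3,5], [3,6], [4,5], [4,6], [5,6]
  2-simplices (10): [1,2,5], [1,2,6], [1,3,4], [1,3,5], [1,4,6], [2,3,4], [2,3,6], [2,4,5], [3,5,6], [4,5,6]

so the chain groups are C_0 ≅ Z^6, C_1 ≅ Z^15, C_2 ≅ Z^10.

The boundary map ∂_1: C_1 → C_0 sends each edge [p,q] (with p < q) to q − p. For instance
  ∂[3,6] = [6] − [3].
The 6×15 boundary matrix has rank 5 and Smith normal form diag(1,1,1,1,1).

The boundary map ∂_2: C_2 → C_1 sends each 2-simplex [p,q,r] to [q,r] − [p,r] + [p,q]. For instance
  ∂[4,5,6] = [5,6] − [4,6] + [4,5],
  ∂[1,4,6] = [4,6] − [1,6] + [1,4].
The resulting 15×10 matrix has rank 10, and its Smith normal form has invariant factors (1,1,1,1,1,1,1,1,1,2).

Now H_k = ker ∂_k / im ∂_{k+1}, so:

  H_2: rank ker ∂_2 − rank ∂_3 = (10 − 10) − 0 = 0, and there is no ∂_3, so H_2 ≅ 0.

(K is a triangulation of the real projective plane RP^2.)

H_2 ≅ 0.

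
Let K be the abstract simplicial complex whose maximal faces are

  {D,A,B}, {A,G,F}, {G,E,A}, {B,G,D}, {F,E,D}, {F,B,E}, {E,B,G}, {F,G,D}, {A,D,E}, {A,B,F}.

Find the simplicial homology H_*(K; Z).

H_0 ≅ Z,  H_1 ≅ Z/2,  H_2 = 0.

Fix the vertex order A < B < D < E < F < G and write every simplex with vertices in increasing order. Then dim K = 2 and the simplices of K are:

  0-simplices (6): A, B, D, E, F, G
  1-simplices (15): AB, AD, AE, AF, AG, BD, BE, BF, BG, DE, DF, DG, EF, EG, FG
  2-simplices (10): ABD, ABF, ADE, AEG, AFG, BDG, BEF, BEG, DEF, DFG

Hence C_0 ≅ Z^6, C_1 ≅ Z^15, C_2 ≅ Z^10.

The boundary map ∂_1: C_1 → C_0 maps an edge to its endpoints' difference, ∂[p,q] = q − p. For instance
  ∂BE = E − B.
This gives a 6×15 integer matrix of rank 5; reducing to Smith normal form yields diagonal entries (1,1,1,1,1).

The boundary map ∂_2: C_2 → C_1 sends each 2-simplex [p,q,r] to [q,r] − [p,r] + [p,q]. For instance
  ∂DFG = FG − DG + DF,
  ∂ADE = DE − AE + AD.
The 15×10 boundary matrix has rank 10 and Smith normal form diag(1,1,1,1,1,1,1,1,1,2).

From H_k ≅ ker(∂_k) / im(∂_{k+1}) we obtain:

  H_0: rank C_0 − rank ∂_1 = 6 − 5 = 1, and the invariant factors of ∂_1 are all 1, so H_0 ≅ Z.
  H_1: rank ker ∂_1 − rank ∂_2 = (15 − 5) − 10 = 0, and ∂_2 has invariant factor 2 > 1, so H_1 ≅ Z/2.
  H_2: rank ker ∂_2 − rank ∂_3 = (10 − 10) − 0 = 0, and there is no ∂_3, so H_2 ≅ 0.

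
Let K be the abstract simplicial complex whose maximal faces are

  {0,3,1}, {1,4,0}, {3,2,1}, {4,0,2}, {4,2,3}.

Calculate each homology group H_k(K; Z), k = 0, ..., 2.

H_0 = Z,  H_1 = Z,  H_2 = 0.

We work with the vertex ordering 0 < 1 < 2 < 3 < 4. The simplices of K, each written with vertices in increasing order, are:

  0-simplices (5): [0], [1], [2], [3], [4]
  1-simplices (10): [0,1], [0,2], [0,3], [0,4], [1,2], [1,3], [1,4], [2,3], [2,4], [3,4]
  2-simplices (5): [0,1,3], [0,1,4], [0,2,4], [1,2,3], [2,3,4]

Hence C_0 ≅ Z^5, C_1 ≅ Z^10, C_2 ≅ Z^5.

The boundary map ∂_1: C_1 → C_0 sends each edge [p,q] (with p < q) to q − p. For instance
  ∂[0,4] = [4] − [0].
The 5×10 boundary matrix has rank 4 and Smith normal form diag(1,1,1,1).

Boundary ∂_2: C_2 → C_1 maps a triangle to the signed sum of its edges. For instance
  ∂[2,3,4] = [3,4] − [2,4] + [2,3],
  ∂[0,1,3] = [1,3] − [0,3] + [0,1].
The 10×5 boundary matrix has rank 5 and Smith normal form diag(1,1,1,1,1).

Reading off H_k = ker ∂_k / im ∂_{k+1}:

  H_0: rank C_0 − rank ∂_1 = 5 − 4 = 1, and the invariant factors of ∂_1 are all 1, so H_0 ≅ Z.
  H_1: rank ker ∂_1 − rank ∂_2 = (10 − 4) − 5 = 1, and the invariant factors of ∂_2 are all 1, so H_1 ≅ Z.
  H_2: rank ker ∂_2 − rank ∂_3 = (5 − 5) − 0 = 0, and there is no ∂_3, so H_2 ≅ 0.

As a check, the Euler characteristic is 5 − 10 + 5 = 0, which agrees with 1 − 1 + 0 = 0.
(K is a triangulation of the Möbius band.)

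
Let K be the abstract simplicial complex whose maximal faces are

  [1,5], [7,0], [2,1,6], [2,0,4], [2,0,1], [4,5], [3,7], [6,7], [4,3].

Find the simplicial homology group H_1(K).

Fix the vertex order 0 < 1 < 2 < 3 < 4 < 5 < 6 < 7 and write every simplex with vertices in increasing order. Then dim K = 2 and the simplices of K are:

  0-simplices (8): [0], [1], [2], [3], [4], [5], [6], [7]
  1-simplices (13): [0,1], [0,2], [0,4], [0,7], [1,2], [1,5], [1,6], [2,4], [2,6], [3,4], [3,7], [4,5], [6,7]
  2-simplices (3): [0,1,2], [0,2,4], [1,2,6]

giving chain groups C_0 ≅ Z^8, C_1 ≅ Z^13, C_2 ≅ Z^3.

The boundary map ∂_1: C_1 → C_0 is given by ∂[p,q] = [q] − [p].
The 8×13 boundary matrix has rank 7 and Smith normal form diag(1,1,1,1,1,1,1).

Boundary ∂_2: C_2 → C_1 maps a triangle to the signed sum of its edges. For instance
  ∂[0,1,2] = [1,2] − [0,2] + [0,1],
  ∂[0,2,4] = [2,4] − [0,4] + [0,2].
The resulting 13×3 matrix has rank 3, and its Smith normal form has invariant factors (1,1,1).

Reading off H_k = ker ∂_k / im ∂_{k+1}:

  H_1: rank ker ∂_1 − rank ∂_2 = (13 − 7) − 3 = 3, and the invariant factors of ∂_2 are all 1, so H_1 ≅ Z^3.

H_1 = Z^3.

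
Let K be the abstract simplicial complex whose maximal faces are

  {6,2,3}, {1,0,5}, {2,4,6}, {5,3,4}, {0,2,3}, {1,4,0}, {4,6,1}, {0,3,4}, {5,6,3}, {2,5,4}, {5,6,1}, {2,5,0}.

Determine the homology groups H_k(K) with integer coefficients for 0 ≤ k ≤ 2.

H_0 ≅ Z,  H_1 ≅ Z/2Z,  H_2 = 0.

Order the vertices as 0 < 1 < 2 < 3 < 4 < 5 < 6. Listing each simplex with vertices in this order, K has dimension 2 with simplices:

  0-simplices (7): [0], [1], [2], [3], [4], [5], [6]
  1-simplices (18): [0,1], [0,2], [0,3], [0,4], [0,5], [1,4], [1,5], [1,6], [2,3], [2,4], [2,5], [2,6], [3,4], [3,5], [3,6], [4,5], [4,6], [5,6]
  2-simplices (12): [0,1,4], [0,1,5], [0,2,3], [0,2,5], [0,3,4], [1,4,6], [1,5,6], [2,3,6], [2,4,5], [2,4,6], [3,4,5], [3,5,6]

giving chain groups C_0 ≅ Z^7, C_1 ≅ Z^18, C_2 ≅ Z^12.

Boundary ∂_1: C_1 → C_0 is given by ∂[p,q] = [q] − [p].
As a 7×18 matrix over Z this has rank 6, with invariant factors (1,1,1,1,1,1).

Boundary ∂_2: C_2 → C_1 acts by ∂[p,q,r] = [q,r] − [p,r] + [p,q]. For instance
  ∂[0,2,5] = [2,5] − [0,5] + [0,2],
  ∂[2,4,5] = [4,5] − [2,5] + [2,4].
As a 18×12 matrix over Z this has rank 12, with invariant factors (1,1,1,1,1,1,1,1,1,1,1,2).

Now H_k = ker ∂_k / im ∂_{k+1}, so:

  H_0: rank C_0 − rank ∂_1 = 7 − 6 = 1, and the invariant factors of ∂_1 are all 1, so H_0 = Z.
  H_1: rank ker ∂_1 − rank ∂_2 = (18 − 6) − 12 = 0, and ∂_2 has invariant factor 2 > 1, so H_1 = Z/2Z.
  H_2: rank ker ∂_2 − rank ∂_3 = (12 − 12) − 0 = 0, and there is no ∂_3, so H_2 = 0.

(K is a triangulation of the real projective plane RP^2.)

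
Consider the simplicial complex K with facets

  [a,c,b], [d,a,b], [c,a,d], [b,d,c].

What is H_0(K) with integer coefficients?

H_0 ≅ Z.

Take the total order a < b < c < d on the vertex set. Then K (dimension 2) consists of the simplices:

  0-simplices (4): a, b, c, d
  1-simplices (6): ab, ac, ad, bc, bd, cd
  2-simplices (4): abc, abd, acd, bcd

Hence C_0 ≅ Z^4, C_1 ≅ Z^6, C_2 ≅ Z^4.

Boundary ∂_1: C_1 → C_0 is given by ∂[p,q] = [q] − [p].
This gives a 4×6 integer matrix of rank 3; reducing to Smith normal form yields diagonal entries (1,1,1).

∂_2: C_2 → C_1 acts by ∂[p,q,r] = [q,r] − [p,r] + [p,q]. For instance
  ∂abd = bd − ad + ab,
  ∂abc = bc − ac + ab.
This gives a 6×4 integer matrix of rank 3; reducing to Smith normal form yields diagonal entries (1,1,1).

From H_k ≅ ker(∂_k) / im(∂_{k+1}) we obtain:

  H_0: rank C_0 − rank ∂_1 = 4 − 3 = 1, and the invariant factors of ∂_1 are all 1, so H_0 = Z.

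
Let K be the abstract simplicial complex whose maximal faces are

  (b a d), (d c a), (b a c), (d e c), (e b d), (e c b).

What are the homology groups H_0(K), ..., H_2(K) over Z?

H_0 ≅ Z,  H_1 = 0,  H_2 ≅ Z.

We work with the vertex ordering a < b < c < d < e. The simplices of K, each written with vertices in increasing order, are:

  0-simplices (5): a, b, c, d, e
  1-simplices (9): ab, ac, ad, bc, bd, be, cd, ce, de
  2-simplices (6): abc, abd, acd, bce, bde, cde

Hence C_0 ≅ Z^5, C_1 ≅ Z^9, C_2 ≅ Z^6.

The boundary map ∂_1: C_1 → C_0 maps an edge to its endpoints' difference, ∂[p,q] = q − p. For instance
  ∂bd = d − b.
This gives a 5×9 integer matrix of rank 4; reducing to Smith normal form yields diagonal entries (1,1,1,1).

Boundary ∂_2: C_2 → C_1 maps a triangle to the signed sum of its edges. For instance
  ∂abd = bd − ad + ab,
  ∂bde = de − be + bd.
This gives a 9×6 integer matrix of rank 5; reducing to Smith normal form yields diagonal entries (1,1,1,1,1).

Now H_k = ker ∂_k / im ∂_{k+1}, so:

  H_0: rank C_0 − rank ∂_1 = 5 − 4 = 1, and the invariant factors of ∂_1 are all 1, so H_0 ≅ Z.
  H_1: rank ker ∂_1 − rank ∂_2 = (9 − 4) − 5 = 0, and the invariant factors of ∂_2 are all 1, so H_1 ≅ 0.
  H_2: rank ker ∂_2 − rank ∂_3 = (6 − 5) − 0 = 1, and there is no ∂_3, so H_2 ≅ Z.

As a check, the Euler characteristic is 5 − 9 + 6 = 2, which agrees with 1 − 0 + 1 = 2.
(K is a triangulation of the 2-sphere S^2.)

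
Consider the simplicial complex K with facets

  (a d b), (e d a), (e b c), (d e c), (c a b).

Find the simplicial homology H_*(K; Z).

Fix the vertex order a < b < c < d < e and write every simplex with vertices in increasing order. Then dim K = 2 and the simplices of K are:

  0-simplices (5): a, b, c, d, e
  1-simplices (10): ab, ac, ad, ae, bc, bd, be, cd, ce, de
  2-simplices (5): abc, abd, ade, bce, cde

Hence C_0 ≅ Z^5, C_1 ≅ Z^10, C_2 ≅ Z^5.

The boundary map ∂_1: C_1 → C_0 is given by ∂[p,q] = [q] − [p]. For instance
  ∂ad = d − a.
This gives a 5×10 integer matrix of rank 4; reducing to Smith normal form yields diagonal entries (1,1,1,1).

Boundary ∂_2: C_2 → C_1 sends each 2-simplex [p,q,r] to [q,r] − [p,r] + [p,q]. For instance
  ∂cde = de − ce + cd,
  ∂bce = ce − be + bc.
As a 10×5 matrix over Z this has rank 5, with invariant factors (1,1,1,1,1).

Reading off H_k = ker ∂_k / im ∂_{k+1}:

  H_0: rank C_0 − rank ∂_1 = 5 − 4 = 1, and the invariant factors of ∂_1 are all 1, so H_0 = Z.
  H_1: rank ker ∂_1 − rank ∂_2 = (10 − 4) − 5 = 1, and the invariant factors of ∂_2 are all 1, so H_1 = Z.
  H_2: rank ker ∂_2 − rank ∂_3 = (5 − 5) − 0 = 0, and there is no ∂_3, so H_2 = 0.

(K is a triangulation of the Möbius band.)

H_0 ≅ Z,  H_1 ≅ Z,  H_2 = 0.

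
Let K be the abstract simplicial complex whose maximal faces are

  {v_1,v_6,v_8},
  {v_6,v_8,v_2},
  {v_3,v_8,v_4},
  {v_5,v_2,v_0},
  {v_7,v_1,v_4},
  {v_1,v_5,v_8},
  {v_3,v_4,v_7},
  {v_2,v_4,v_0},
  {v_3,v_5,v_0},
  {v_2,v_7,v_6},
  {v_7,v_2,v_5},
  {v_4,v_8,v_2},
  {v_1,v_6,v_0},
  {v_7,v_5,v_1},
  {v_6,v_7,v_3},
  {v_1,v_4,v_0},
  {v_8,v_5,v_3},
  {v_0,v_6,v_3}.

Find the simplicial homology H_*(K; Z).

H_0 = Z,  H_1 = Z^2,  H_2 = Z.

Take the total order v_0 < v_1 < v_2 < v_3 < v_4 < v_5 < v_6 < v_7 < v_8 on the vertex set. Then K (dimension 2) consists of the simplices:

  0-simplices (9): [v_0], [v_1], [v_2], [v_3], [v_4], [v_5], [v_6], [v_7], [v_8]
  1-simplices (27): (27 of them)
  2-simplices (18): (18 of them)

so the chain groups are C_0 ≅ Z^9, C_1 ≅ Z^27, C_2 ≅ Z^18.

∂_1: C_1 → C_0 maps an edge to its endpoints' difference, ∂[p,q] = q − p. For instance
  ∂[v_1,v_4] = [v_4] − [v_1].
This gives a 9×27 integer matrix of rank 8; reducing to Smith normal form yields diagonal entries (1,1,1,1,1,1,1,1).

Boundary ∂_2: C_2 → C_1 acts by ∂[p,q,r] = [q,r] − [p,r] + [p,q]. For instance
  ∂[v_3,v_4,v_8] = [v_4,v_8] − [v_3,v_8] + [v_3,v_4],
  ∂[v_3,v_5,v_8] = [v_5,v_8] − [v_3,v_8] + [v_3,v_5].
As a 27×18 matrix over Z this has rank 17, with invariant factors (1,1,1,1,1,1,1,1,1,1,1,1,1,1,1,1,1).

Now H_k = ker ∂_k / im ∂_{k+1}, so:

  H_0: rank C_0 − rank ∂_1 = 9 − 8 = 1, and the invariant factors of ∂_1 are all 1, so H_0 = Z.
  H_1: rank ker ∂_1 − rank ∂_2 = (27 − 8) − 17 = 2, and the invariant factors of ∂_2 are all 1, so H_1 = Z^2.
  H_2: rank ker ∂_2 − rank ∂_3 = (18 − 17) − 0 = 1, and there is no ∂_3, so H_2 = Z.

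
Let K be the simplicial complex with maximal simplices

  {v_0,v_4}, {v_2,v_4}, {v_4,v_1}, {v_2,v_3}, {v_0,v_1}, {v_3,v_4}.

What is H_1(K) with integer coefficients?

H_1 = Z^2.

Fix the vertex order v_0 < v_1 < v_2 < v_3 < v_4 and write every simplex with vertices in increasing order. Then dim K = 1 and the simplices of K are:

  0-simplices (5): [v_0], [v_1], [v_2], [v_3], [v_4]
  1-simplices (6): [v_0,v_1], [v_0,v_4], [v_1,v_4], [v_2,v_3], [v_2,v_4], [v_3,v_4]

Hence C_0 ≅ Z^5, C_1 ≅ Z^6.

∂_1: C_1 → C_0 maps an edge to its endpoints' difference, ∂[p,q] = q − p.
The 5×6 boundary matrix has rank 4 and Smith normal form diag(1,1,1,1).

Computing H_k = (kernel of ∂_k) / (image of ∂_{k+1}):

  H_1: rank ker ∂_1 − rank ∂_2 = (6 − 4) − 0 = 2, and there is no ∂_2, so H_1 = Z^2.

(K is a triangulation of a wedge of 2 circles.)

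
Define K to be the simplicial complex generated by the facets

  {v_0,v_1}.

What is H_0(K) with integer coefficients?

H_0 = Z.

Take the total order v_0 < v_1 on the vertex set. Then K (dimension 1) consists of the simplices:

  0-simplices (2): [v_0], [v_1]
  1-simplices (1): [v_0,v_1]

giving chain groups C_0 ≅ Z^2, C_1 ≅ Z^1.

The boundary map ∂_1: C_1 → C_0 is given by ∂[p,q] = [q] − [p].
As a 2×1 matrix over Z this has rank 1, with invariant factors (1).

Reading off H_k = ker ∂_k / im ∂_{k+1}:

  H_0: rank C_0 − rank ∂_1 = 2 − 1 = 1, and the invariant factors of ∂_1 are all 1, so H_0 ≅ Z.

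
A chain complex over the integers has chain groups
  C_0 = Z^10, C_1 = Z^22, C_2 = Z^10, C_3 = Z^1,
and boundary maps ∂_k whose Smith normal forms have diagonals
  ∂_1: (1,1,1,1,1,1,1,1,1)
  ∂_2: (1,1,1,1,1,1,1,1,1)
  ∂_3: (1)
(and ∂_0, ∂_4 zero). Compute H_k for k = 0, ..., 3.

H_0: b_0 = 10 − 0 − 9 = 1; torsion from ∂_1 factors > 1: none. So H_0 ≅ Z.
H_1: b_1 = 22 − 9 − 9 = 4; torsion from ∂_2 factors > 1: none. So H_1 ≅ Z^4.
H_2: b_2 = 10 − 9 − 1 = 0; torsion from ∂_3 factors > 1: none. So H_2 ≅ 0.
H_3: b_3 = 1 − 1 − 0 = 0; torsion from ∂_4 factors > 1: none. So H_3 ≅ 0.

H_0 ≅ Z,  H_1 ≅ Z^4,  H_2 = 0,  H_3 = 0.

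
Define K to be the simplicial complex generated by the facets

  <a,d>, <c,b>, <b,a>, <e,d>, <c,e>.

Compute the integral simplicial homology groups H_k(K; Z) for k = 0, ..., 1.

H_0 = Z,  H_1 = Z.

Fix the vertex order a < b < c < d < e and write every simplex with vertices in increasing order. Then dim K = 1 and the simplices of K are:

  0-simplices (5): a, b, c, d, e
  1-simplices (5): ab, ad, bc, ce, de

Hence C_0 ≅ Z^5, C_1 ≅ Z^5.

Boundary ∂_1: C_1 → C_0 sends each edge [p,q] (with p < q) to q − p. For instance
  ∂ce = e − c.
As a 5×5 matrix over Z this has rank 4, with invariant factors (1,1,1,1).

Now H_k = ker ∂_k / im ∂_{k+1}, so:

  H_0: rank C_0 − rank ∂_1 = 5 − 4 = 1, and the invariant factors of ∂_1 are all 1, so H_0 ≅ Z.
  H_1: rank ker ∂_1 − rank ∂_2 = (5 − 4) − 0 = 1, and there is no ∂_2, so H_1 ≅ Z.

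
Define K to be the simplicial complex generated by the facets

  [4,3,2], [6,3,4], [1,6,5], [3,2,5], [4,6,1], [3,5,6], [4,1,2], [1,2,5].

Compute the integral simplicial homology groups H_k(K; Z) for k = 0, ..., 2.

H_0 ≅ Z,  H_1 = 0,  H_2 ≅ Z.

K has 6 vertices, 12 edges, 8 triangles.
rank ∂_0 = 0, rank ∂_1 = 5 ⇒ b_0 = 6 − 0 − 5 = 1; all invariant factors of ∂_1 are 1 so no torsion. So H_0 ≅ Z.
rank ∂_1 = 5, rank ∂_2 = 7 ⇒ b_1 = 12 − 5 − 7 = 0; all invariant factors of ∂_2 are 1 so no torsion. So H_1 ≅ 0.
rank ∂_2 = 7, rank ∂_3 = 0 ⇒ b_2 = 8 − 7 − 0 = 1. So H_2 ≅ Z.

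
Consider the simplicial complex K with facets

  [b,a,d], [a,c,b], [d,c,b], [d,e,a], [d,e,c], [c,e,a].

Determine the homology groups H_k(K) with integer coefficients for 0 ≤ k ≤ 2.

Order the vertices as a < b < c < d < e. Listing each simplex with vertices in this order, K has dimension 2 with simplices:

  0-simplices (5): a, b, c, d, e
  1-simplices (9): ab, ac, ad, ae, bc, bd, cd, ce, de
  2-simplices (6): abc, abd, ace, ade, bcd, cde

so the chain groups are C_0 ≅ Z^5, C_1 ≅ Z^9, C_2 ≅ Z^6.

∂_1: C_1 → C_0 maps an edge to its endpoints' difference, ∂[p,q] = q − p.
As a 5×9 matrix over Z this has rank 4, with invariant factors (1,1,1,1).

The boundary map ∂_2: C_2 → C_1 sends each 2-simplex [p,q,r] to [q,r] − [p,r] + [p,q]. For instance
  ∂abd = bd − ad + ab,
  ∂ade = de − ae + ad.
As a 9×6 matrix over Z this has rank 5, with invariant factors (1,1,1,1,1).

From H_k ≅ ker(∂_k) / im(∂_{k+1}) we obtain:

  H_0: rank C_0 − rank ∂_1 = 5 − 4 = 1, and the invariant factors of ∂_1 are all 1, so H_0 ≅ Z.
  H_1: rank ker ∂_1 − rank ∂_2 = (9 − 4) − 5 = 0, and the invariant factors of ∂_2 are all 1, so H_1 ≅ 0.
  H_2: rank ker ∂_2 − rank ∂_3 = (6 − 5) − 0 = 1, and there is no ∂_3, so H_2 ≅ Z.

H_0 = Z,  H_1 = 0,  H_2 = Z.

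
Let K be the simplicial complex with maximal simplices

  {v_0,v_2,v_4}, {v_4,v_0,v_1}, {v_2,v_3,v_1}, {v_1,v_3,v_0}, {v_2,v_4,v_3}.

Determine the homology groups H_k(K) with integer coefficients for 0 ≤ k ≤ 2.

H_0 ≅ Z,  H_1 ≅ Z,  H_2 = 0.

Fix the vertex order v_0 < v_1 < v_2 < v_3 < v_4 and write every simplex with vertices in increasing order. Then dim K = 2 and the simplices of K are:

  0-simplices (5): [v_0], [v_1], [v_2], [v_3], [v_4]
  1-simplices (10): [v_0,v_1], [v_0,v_2], [v_0,v_3], [v_0,v_4], [v_1,v_2], [v_1,v_3], [v_1,v_4], [v_2,v_3], [v_2,v_4], [v_3,v_4]
  2-simplices (5): [v_0,v_1,v_3], [v_0,v_1,v_4], [v_0,v_2,v_4], [v_1,v_2,v_3], [v_2,v_3,v_4]

Hence C_0 ≅ Z^5, C_1 ≅ Z^10, C_2 ≅ Z^5.

The boundary map ∂_1: C_1 → C_0 sends each edge [p,q] (with p < q) to q − p.
The resulting 5×10 matrix has rank 4, and its Smith normal form has invariant factors (1,1,1,1).

Boundary ∂_2: C_2 → C_1 acts by ∂[p,q,r] = [q,r] − [p,r] + [p,q]. For instance
  ∂[v_0,v_1,v_3] = [v_1,v_3] − [v_0,v_3] + [v_0,v_1],
  ∂[v_1,v_2,v_3] = [v_2,v_3] − [v_1,v_3] + [v_1,v_2].
The 10×5 boundary matrix has rank 5 and Smith normal form diag(1,1,1,1,1).

From H_k ≅ ker(∂_k) / im(∂_{k+1}) we obtain:

  H_0: rank C_0 − rank ∂_1 = 5 − 4 = 1, and the invariant factors of ∂_1 are all 1, so H_0 ≅ Z.
  H_1: rank ker ∂_1 − rank ∂_2 = (10 − 4) − 5 = 1, and the invariant factors of ∂_2 are all 1, so H_1 ≅ Z.
  H_2: rank ker ∂_2 − rank ∂_3 = (5 − 5) − 0 = 0, and there is no ∂_3, so H_2 ≅ 0.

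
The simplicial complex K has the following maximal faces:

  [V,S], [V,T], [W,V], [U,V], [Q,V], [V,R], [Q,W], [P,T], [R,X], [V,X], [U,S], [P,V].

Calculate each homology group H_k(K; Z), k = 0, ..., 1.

H_0 = Z,  H_1 = Z^4.

We work with the vertex ordering P < Q < R < S < T < U < V < W < X. The simplices of K, each written with vertices in increasing order, are:

  0-simplices (9): P, Q, R, S, T, U, V, W, X
  1-simplices (12): PT, PV, QV, QW, RV, RX, SU, SV, TV, UV, VW, VX

giving chain groups C_0 ≅ Z^9, C_1 ≅ Z^12.

The boundary map ∂_1: C_1 → C_0 is given by ∂[p,q] = [q] − [p]. For instance
  ∂VX = X − V.
As a 9×12 matrix over Z this has rank 8, with invariant factors (1,1,1,1,1,1,1,1).

Now H_k = ker ∂_k / im ∂_{k+1}, so:

  H_0: rank C_0 − rank ∂_1 = 9 − 8 = 1, and the invariant factors of ∂_1 are all 1, so H_0 ≅ Z.
  H_1: rank ker ∂_1 − rank ∂_2 = (12 − 8) − 0 = 4, and there is no ∂_2, so H_1 ≅ Z^4.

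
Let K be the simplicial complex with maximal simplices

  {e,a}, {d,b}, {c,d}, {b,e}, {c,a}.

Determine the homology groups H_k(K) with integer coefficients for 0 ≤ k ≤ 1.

H_0 = Z,  H_1 = Z.

We work with the vertex ordering a < b < c < d < e. The simplices of K, each written with vertices in increasing order, are:

  0-simplices (5): a, b, c, d, e
  1-simplices (5): ac, ae, bd, be, cd

so the chain groups are C_0 ≅ Z^5, C_1 ≅ Z^5.

Boundary ∂_1: C_1 → C_0 maps an edge to its endpoints' difference, ∂[p,q] = q − p. For instance
  ∂ac = c − a.
As a 5×5 matrix over Z this has rank 4, with invariant factors (1,1,1,1).

Now H_k = ker ∂_k / im ∂_{k+1}, so:

  H_0: rank C_0 − rank ∂_1 = 5 − 4 = 1, and the invariant factors of ∂_1 are all 1, so H_0 ≅ Z.
  H_1: rank ker ∂_1 − rank ∂_2 = (5 − 4) − 0 = 1, and there is no ∂_2, so H_1 ≅ Z.

As a check, the Euler characteristic is 5 − 5 = 0, which agrees with 1 − 1 = 0.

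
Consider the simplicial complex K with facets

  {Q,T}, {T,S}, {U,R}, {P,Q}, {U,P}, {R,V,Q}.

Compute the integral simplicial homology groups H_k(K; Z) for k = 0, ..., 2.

Order the vertices as P < Q < R < S < T < U < V. Listing each simplex with vertices in this order, K has dimension 2 with simplices:

  0-simplices (7): P, Q, R, S, T, U, V
  1-simplices (8): PQ, PU, QR, QT, QV, RU, RV, ST
  2-simplices (1): QRV

Hence C_0 ≅ Z^7, C_1 ≅ Z^8, C_2 ≅ Z^1.

Boundary ∂_1: C_1 → C_0 sends each edge [p,q] (with p < q) to q − p.
This gives a 7×8 integer matrix of rank 6; reducing to Smith normal form yields diagonal entries (1,1,1,1,1,1).

∂_2: C_2 → C_1 acts by ∂[p,q,r] = [q,r] − [p,r] + [p,q]. For instance
  ∂QRV = RV − QV + QR.
This gives a 8×1 integer matrix of rank 1; reducing to Smith normal form yields diagonal entries (1).

Computing H_k = (kernel of ∂_k) / (image of ∂_{k+1}):

  H_0: rank C_0 − rank ∂_1 = 7 − 6 = 1, and the invariant factors of ∂_1 are all 1, so H_0 = Z.
  H_1: rank ker ∂_1 − rank ∂_2 = (8 − 6) − 1 = 1, and the invariant factors of ∂_2 are all 1, so H_1 = Z.
  H_2: rank ker ∂_2 − rank ∂_3 = (1 − 1) − 0 = 0, and there is no ∂_3, so H_2 = 0.

H_0 = Z,  H_1 = Z,  H_2 = 0.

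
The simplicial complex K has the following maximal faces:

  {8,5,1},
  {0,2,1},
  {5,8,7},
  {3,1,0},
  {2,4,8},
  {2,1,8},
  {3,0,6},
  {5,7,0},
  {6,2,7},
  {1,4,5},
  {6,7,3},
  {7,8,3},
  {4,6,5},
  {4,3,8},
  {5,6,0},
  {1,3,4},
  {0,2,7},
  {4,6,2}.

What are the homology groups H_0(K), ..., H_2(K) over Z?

Fix the vertex order 0 < 1 < 2 < 3 < 4 < 5 < 6 < 7 < 8 and write every simplex with vertices in increasing order. Then dim K = 2 and the simplices of K are:

  0-simplices (9): [0], [1], [2], [3], [4], [5], [6], [7], [8]
  1-simplices (27): (27 of them)
  2-simplices (18): [0,1,2], [0,1,3], [0,2,7], [0,3,6], [0,5,6], [0,5,7], [1,2,8], [1,3,4], [1,4,5], [1,5,8], [2,4,6], [2,4,8], [2,6,7], [3,4,8], [3,6,7], [3,7,8], [4,5,6], [5,7,8]

so the chain groups are C_0 ≅ Z^9, C_1 ≅ Z^27, C_2 ≅ Z^18.

The boundary map ∂_1: C_1 → C_0 sends each edge [p,q] (with p < q) to q − p. For instance
  ∂[4,6] = [6] − [4].
As a 9×27 matrix over Z this has rank 8, with invariant factors (1,1,1,1,1,1,1,1).

Boundary ∂_2: C_2 → C_1 acts by ∂[p,q,r] = [q,r] − [p,r] + [p,q]. For instance
  ∂[5,7,8] = [7,8] − [5,8] + [5,7],
  ∂[0,5,7] = [5,7] − [0,7] + [0,5].
The 27×18 boundary matrix has rank 18 and Smith normal form diag(1,1,1,1,1,1,1,1,1,1,1,1,1,1,1,1,1,2).

Now H_k = ker ∂_k / im ∂_{k+1}, so:

  H_0: rank C_0 − rank ∂_1 = 9 − 8 = 1, and the invariant factors of ∂_1 are all 1, so H_0 ≅ Z.
  H_1: rank ker ∂_1 − rank ∂_2 = (27 − 8) − 18 = 1, and ∂_2 has invariant factor 2 > 1, so H_1 ≅ Z ⊕ Z_2.
  H_2: rank ker ∂_2 − rank ∂_3 = (18 − 18) − 0 = 0, and there is no ∂_3, so H_2 ≅ 0.

As a check, the Euler characteristic is 9 − 27 + 18 = 0, which agrees with 1 − 1 + 0 = 0.
(K is a triangulation of the Klein bottle.)

H_0 = Z,  H_1 = Z ⊕ Z_2,  H_2 = 0.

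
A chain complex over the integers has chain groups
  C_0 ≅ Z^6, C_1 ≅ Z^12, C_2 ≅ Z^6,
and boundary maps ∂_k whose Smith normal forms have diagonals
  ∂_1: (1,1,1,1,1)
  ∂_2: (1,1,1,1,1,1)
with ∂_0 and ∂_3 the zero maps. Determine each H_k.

H_0 ≅ Z,  H_1 ≅ Z,  H_2 = 0.

H_0: b_0 = 6 − 0 − 5 = 1; torsion from ∂_1 factors > 1: none. So H_0 ≅ Z.
H_1: b_1 = 12 − 5 − 6 = 1; torsion from ∂_2 factors > 1: none. So H_1 ≅ Z.
H_2: b_2 = 6 − 6 − 0 = 0; torsion from ∂_3 factors > 1: none. So H_2 ≅ 0.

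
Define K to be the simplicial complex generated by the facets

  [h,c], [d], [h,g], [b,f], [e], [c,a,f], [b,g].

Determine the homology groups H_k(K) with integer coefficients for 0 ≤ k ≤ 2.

Take the total order a < b < c < d < e < f < g < h on the vertex set. Then K (dimension 2) consists of the simplices:

  0-simplices (8): a, b, c, d, e, f, g, h
  1-simplices (7): ac, af, bf, bg, cf, ch, gh
  2-simplices (1): acf

so the chain groups are C_0 ≅ Z^8, C_1 ≅ Z^7, C_2 ≅ Z^1.

The boundary map ∂_1: C_1 → C_0 is given by ∂[p,q] = [q] − [p]. For instance
  ∂gh = h − g.
As a 8×7 matrix over Z this has rank 5, with invariant factors (1,1,1,1,1).

∂_2: C_2 → C_1 maps a triangle to the signed sum of its edges. For instance
  ∂acf = cf − af + ac.
The resulting 7×1 matrix has rank 1, and its Smith normal form has invariant factors (1).

From H_k ≅ ker(∂_k) / im(∂_{k+1}) we obtain:

  H_0: rank C_0 − rank ∂_1 = 8 − 5 = 3, and the invariant factors of ∂_1 are all 1, so H_0 ≅ Z^3.
  H_1: rank ker ∂_1 − rank ∂_2 = (7 − 5) − 1 = 1, and the invariant factors of ∂_2 are all 1, so H_1 ≅ Z.
  H_2: rank ker ∂_2 − rank ∂_3 = (1 − 1) − 0 = 0, and there is no ∂_3, so H_2 ≅ 0.

As a check, the Euler characteristic is 8 − 7 + 1 = 2, which agrees with 3 − 1 + 0 = 2.

H_0 ≅ Z^3,  H_1 ≅ Z,  H_2 = 0.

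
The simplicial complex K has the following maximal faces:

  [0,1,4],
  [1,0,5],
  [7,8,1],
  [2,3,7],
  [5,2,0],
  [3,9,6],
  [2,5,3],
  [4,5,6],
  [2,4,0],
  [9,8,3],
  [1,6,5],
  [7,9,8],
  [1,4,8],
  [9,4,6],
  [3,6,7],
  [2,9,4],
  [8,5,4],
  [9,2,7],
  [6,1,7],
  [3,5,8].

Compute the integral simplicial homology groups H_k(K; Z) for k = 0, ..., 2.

H_0 ≅ Z,  H_1 ≅ Z ⊕ Z/2,  H_2 = 0.

We work with the vertex ordering 0 < 1 < 2 < 3 < 4 < 5 < 6 < 7 < 8 < 9. The simplices of K, each written with vertices in increasing order, are:

  0-simplices (10): [0], [1], [2], [3], [4], [5], [6], [7], [8], [9]
  1-simplices (30): (30 of them)
  2-simplices (20): (20 of them)

so the chain groups are C_0 ≅ Z^10, C_1 ≅ Z^30, C_2 ≅ Z^20.

∂_1: C_1 → C_0 is given by ∂[p,q] = [q] − [p]. For instance
  ∂[6,7] = [7] − [6].
As a 10×30 matrix over Z this has rank 9, with invariant factors (1,1,1,1,1,1,1,1,1).

The boundary map ∂_2: C_2 → C_1 acts by ∂[p,q,r] = [q,r] − [p,r] + [p,q]. For instance
  ∂[2,7,9] = [7,9] − [2,9] + [2,7],
  ∂[1,6,7] = [6,7] − [1,7] + [1,6].
The 30×20 boundary matrix has rank 20 and Smith normal form diag(1,1,1,1,1,1,1,1,1,1,1,1,1,1,1,1,1,1,1,2).

Reading off H_k = ker ∂_k / im ∂_{k+1}:

  H_0: rank C_0 − rank ∂_1 = 10 − 9 = 1, and the invariant factors of ∂_1 are all 1, so H_0 ≅ Z.
  H_1: rank ker ∂_1 − rank ∂_2 = (30 − 9) − 20 = 1, and ∂_2 has invariant factor 2 > 1, so H_1 ≅ Z ⊕ Z/2.
  H_2: rank ker ∂_2 − rank ∂_3 = (20 − 20) − 0 = 0, and there is no ∂_3, so H_2 ≅ 0.

(K is a triangulation of the Klein bottle.)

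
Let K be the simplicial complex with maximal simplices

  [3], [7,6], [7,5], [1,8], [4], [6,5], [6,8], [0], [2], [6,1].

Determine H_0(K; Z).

H_0 ≅ Z^5.

We work with the vertex ordering 0 < 1 < 2 < 3 < 4 < 5 < 6 < 7 < 8. The simplices of K, each written with vertices in increasing order, are:

  0-simplices (9): [0], [1], [2], [3], [4], [5], [6], [7], [8]
  1-simplices (6): [1,6], [1,8], [5,6], [5,7], [6,7], [6,8]

giving chain groups C_0 ≅ Z^9, C_1 ≅ Z^6.

Boundary ∂_1: C_1 → C_0 is given by ∂[p,q] = [q] − [p].
As a 9×6 matrix over Z this has rank 4, with invariant factors (1,1,1,1).

Reading off H_k = ker ∂_k / im ∂_{k+1}:

  H_0: rank C_0 − rank ∂_1 = 9 − 4 = 5, and the invariant factors of ∂_1 are all 1, so H_0 ≅ Z^5.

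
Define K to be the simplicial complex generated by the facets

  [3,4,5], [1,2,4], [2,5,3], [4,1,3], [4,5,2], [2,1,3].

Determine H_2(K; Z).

H_2 = Z.

K has 5 vertices, 9 edges, 6 triangles.
rank ∂_2 = 5, rank ∂_3 = 0 ⇒ b_2 = 6 − 5 − 0 = 1. So H_2 ≅ Z.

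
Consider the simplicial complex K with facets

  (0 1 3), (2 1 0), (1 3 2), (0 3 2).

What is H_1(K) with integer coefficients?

We work with the vertex ordering 0 < 1 < 2 < 3. The simplices of K, each written with vertices in increasing order, are:

  0-simplices (4): [0], [1], [2], [3]
  1-simplices (6): [0,1], [0,2], [0,3], [1,2], [1,3], [2,3]
  2-simplices (4): [0,1,2], [0,1,3], [0,2,3], [1,2,3]

Hence C_0 ≅ Z^4, C_1 ≅ Z^6, C_2 ≅ Z^4.

The boundary map ∂_1: C_1 → C_0 sends each edge [p,q] (with p < q) to q − p. For instance
  ∂[0,2] = [2] − [0].
The resulting 4×6 matrix has rank 3, and its Smith normal form has invariant factors (1,1,1).

∂_2: C_2 → C_1 sends each 2-simplex [p,q,r] to [q,r] − [p,r] + [p,q]. For instance
  ∂[1,2,3] = [2,3] − [1,3] + [1,2],
  ∂[0,1,2] = [1,2] − [0,2] + [0,1].
The 6×4 boundary matrix has rank 3 and Smith normal form diag(1,1,1).

Now H_k = ker ∂_k / im ∂_{k+1}, so:

  H_1: rank ker ∂_1 − rank ∂_2 = (6 − 3) − 3 = 0, and the invariant factors of ∂_2 are all 1, so H_1 ≅ 0.

H_1 ≅ 0.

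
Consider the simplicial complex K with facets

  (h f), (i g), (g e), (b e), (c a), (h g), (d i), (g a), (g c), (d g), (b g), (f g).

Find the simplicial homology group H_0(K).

We work with the vertex ordering a < b < c < d < e < f < g < h < i. The simplices of K, each written with vertices in increasing order, are:

  0-simplices (9): a, b, c, d, e, f, g, h, i
  1-simplices (12): ac, ag, be, bg, cg, dg, di, eg, fg, fh, gh, gi

so the chain groups are C_0 ≅ Z^9, C_1 ≅ Z^12.

The boundary map ∂_1: C_1 → C_0 maps an edge to its endpoints' difference, ∂[p,q] = q − p. For instance
  ∂dg = g − d.
The resulting 9×12 matrix has rank 8, and its Smith normal form has invariant factors (1,1,1,1,1,1,1,1).

Now H_k = ker ∂_k / im ∂_{k+1}, so:

  H_0: rank C_0 − rank ∂_1 = 9 − 8 = 1, and the invariant factors of ∂_1 are all 1, so H_0 = Z.

H_0 ≅ Z.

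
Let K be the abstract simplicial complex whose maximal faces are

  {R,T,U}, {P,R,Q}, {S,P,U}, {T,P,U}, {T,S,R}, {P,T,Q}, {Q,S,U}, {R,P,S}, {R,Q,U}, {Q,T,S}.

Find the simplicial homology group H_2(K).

Fix the vertex order P < Q < R < S < T < U and write every simplex with vertices in increasing order. Then dim K = 2 and the simplices of K are:

  0-simplices (6): P, Q, R, S, T, U
  1-simplices (15): PQ, PR, PS, PT, PU, QR, QS, QT, QU, RS, RT, RU, ST, SU, TU
  2-simplices (10): PQR, PQT, PRS, PSU, PTU, QRU, QST, QSU, RST, RTU

Hence C_0 ≅ Z^6, C_1 ≅ Z^15, C_2 ≅ Z^10.

Boundary ∂_1: C_1 → C_0 maps an edge to its endpoints' difference, ∂[p,q] = q − p. For instance
  ∂PS = S − P.
This gives a 6×15 integer matrix of rank 5; reducing to Smith normal form yields diagonal entries (1,1,1,1,1).

Boundary ∂_2: C_2 → C_1 sends each 2-simplex [p,q,r] to [q,r] − [p,r] + [p,q]. For instance
  ∂QSU = SU − QU + QS,
  ∂PRS = RS − PS + PR.
The 15×10 boundary matrix has rank 10 and Smith normal form diag(1,1,1,1,1,1,1,1,1,2).

Reading off H_k = ker ∂_k / im ∂_{k+1}:

  H_2: rank ker ∂_2 − rank ∂_3 = (10 − 10) − 0 = 0, and there is no ∂_3, so H_2 = 0.

(K is a triangulation of the real projective plane RP^2.)

H_2 ≅ 0.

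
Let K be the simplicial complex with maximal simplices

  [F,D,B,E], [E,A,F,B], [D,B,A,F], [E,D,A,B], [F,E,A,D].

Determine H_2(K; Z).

H_2 = 0.

Take the total order A < B < D < E < F on the vertex set. Then K (dimension 3) consists of the simplices:

  0-simplices (5): A, B, D, E, F
  1-simplices (10): AB, AD, AE, AF, BD, BE, BF, DE, DF, EF
  2-simplices (10): ABD, ABE, ABF, ADE, ADF, AEF, BDE, BDF, BEF, DEF
  3-simplices (5): ABDE, ABDF, ABEF, ADEF, BDEF

Hence C_0 ≅ Z^5, C_1 ≅ Z^10, C_2 ≅ Z^10, C_3 ≅ Z^5.

Boundary ∂_1: C_1 → C_0 is given by ∂[p,q] = [q] − [p].
The 5×10 boundary matrix has rank 4 and Smith normal form diag(1,1,1,1).

∂_2: C_2 → C_1 sends each 2-simplex [p,q,r] to [q,r] − [p,r] + [p,q]. For instance
  ∂BEF = EF − BF + BE,
  ∂AEF = EF − AF + AE.
The resulting 10×10 matrix has rank 6, and its Smith normal form has invariant factors (1,1,1,1,1,1).

The boundary map ∂_3: C_3 → C_2 sends each 3-simplex σ to the alternating sum Σ_i (−1)^i (σ with its i-th vertex removed). For instance
  ∂ADEF = DEF − AEF + ADF − ADE,
  ∂ABDE = BDE − ADE + ABE − ABD.
The 10×5 boundary matrix has rank 4 and Smith normal form diag(1,1,1,1).

From H_k ≅ ker(∂_k) / im(∂_{k+1}) we obtain:

  H_2: rank ker ∂_2 − rank ∂_3 = (10 − 6) − 4 = 0, and the invariant factors of ∂_3 are all 1, so H_2 ≅ 0.

(K is a triangulation of the 3-sphere S^3.)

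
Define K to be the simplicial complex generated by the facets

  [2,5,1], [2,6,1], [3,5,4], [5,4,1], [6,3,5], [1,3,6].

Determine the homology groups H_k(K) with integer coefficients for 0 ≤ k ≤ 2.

H_0 = Z,  H_1 = Z,  H_2 = 0.

Take the total order 1 < 2 < 3 < 4 < 5 < 6 on the vertex set. Then K (dimension 2) consists of the simplices:

  0-simplices (6): [1], [2], [3], [4], [5], [6]
  1-simplices (12): [1,2], [1,3], [1,4], [1,5], [1,6], [2,5], [2,6], [3,4], [3,5], [3,6], [4,5], [5,6]
  2-simplices (6): [1,2,5], [1,2,6], [1,3,6], [1,4,5], [3,4,5], [3,5,6]

Hence C_0 ≅ Z^6, C_1 ≅ Z^12, C_2 ≅ Z^6.

∂_1: C_1 → C_0 is given by ∂[p,q] = [q] − [p]. For instance
  ∂[1,2] = [2] − [1].
The 6×12 boundary matrix has rank 5 and Smith normal form diag(1,1,1,1,1).

Boundary ∂_2: C_2 → C_1 sends each 2-simplex [p,q,r] to [q,r] − [p,r] + [p,q]. For instance
  ∂[3,4,5] = [4,5] − [3,5] + [3,4],
  ∂[1,2,5] = [2,5] − [1,5] + [1,2].
The 12×6 boundary matrix has rank 6 and Smith normal form diag(1,1,1,1,1,1).

Now H_k = ker ∂_k / im ∂_{k+1}, so:

  H_0: rank C_0 − rank ∂_1 = 6 − 5 = 1, and the invariant factors of ∂_1 are all 1, so H_0 = Z.
  H_1: rank ker ∂_1 − rank ∂_2 = (12 − 5) − 6 = 1, and the invariant factors of ∂_2 are all 1, so H_1 = Z.
  H_2: rank ker ∂_2 − rank ∂_3 = (6 − 6) − 0 = 0, and there is no ∂_3, so H_2 = 0.

As a check, the Euler characteristic is 6 − 12 + 6 = 0, which agrees with 1 − 1 + 0 = 0.
(K is a triangulation of the cylinder S^1 x I.)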